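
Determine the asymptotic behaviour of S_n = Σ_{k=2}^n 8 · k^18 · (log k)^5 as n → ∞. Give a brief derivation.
S_n ~ 8 · n^19 · (log n)^5 / 19

By integral comparison, S_n = ∫_1^n 8 · x^18 · (log x)^5 dx + O(n^18 · (log n)^5). For the integral, the leading term of ∫_1^n x^18 (log x)^5 dx is n^19/19 · (log n)^5 (by repeated integration by parts; each step lowers the log-exponent and produces a relatively O(1/log n) correction). Hence S_n ~ 8 · n^19 · (log n)^5 / 19.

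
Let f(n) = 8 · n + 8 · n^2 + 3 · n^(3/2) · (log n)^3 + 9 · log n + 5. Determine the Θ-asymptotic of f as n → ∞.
f(n) ∈ Θ(n^2)

Compare the terms by growth order. For large n, n^a · (log n)^b dominates n^a' · (log n)^b' iff a > a', or (a = a' and b > b'). Ranking the 5 terms shows the dominant one is 8 · n^2. Hence f(n) ∈ Θ(n^2).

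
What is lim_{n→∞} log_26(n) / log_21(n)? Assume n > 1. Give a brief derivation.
lim = ln(21) / ln(26) = log_26(21)

Change of base: log_26(n) = ln n / ln 26 and log_21(n) = ln n / ln 21. The ratio is (ln n / ln 26) · (ln 21 / ln n) = ln 21 / ln 26, a constant independent of n. So the limit is ln 21 / ln 26 = log_26(21).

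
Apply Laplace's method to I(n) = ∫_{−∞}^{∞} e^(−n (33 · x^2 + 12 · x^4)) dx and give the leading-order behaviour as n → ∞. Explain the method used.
I(n) ~ sqrt(π/(33n))

φ(x) = 33 · x^2 + 12 · x^4 has its unique global minimum at x* = 0 (since φ'(x) = 66x + 48x^3 = 0 only at x = 0 for real x with both coefficients positive, and φ → ∞ as |x| → ∞). At x* = 0, φ(0) = 0 and φ''(0) = 66. Laplace's method then gives
  I(n) ~ sqrt(2π / (n · φ''(0))) · e^(−n φ(0)) = sqrt(2π / (66n)) = sqrt(π/(33n)).
The 12 · x^4 term contributes only at subleading order (an O(1/n) relative correction).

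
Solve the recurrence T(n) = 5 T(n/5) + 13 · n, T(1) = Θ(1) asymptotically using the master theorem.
T(n) = Θ(n log n)

log_5 5 = 1, and f(n) = 13 · n = Θ(n^(log_5 5)). This is Case 2 of the master theorem: T(n) = Θ(f(n) · log n) = Θ(n log n).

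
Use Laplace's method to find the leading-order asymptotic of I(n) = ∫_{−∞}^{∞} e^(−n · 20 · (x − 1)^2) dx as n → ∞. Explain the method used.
I(n) = sqrt(π/(20n))

Here φ(x) = 20 · (x − 1)^2 has its unique minimum at x* = 1 with φ(x*) = 0 and φ''(x*) = 40. Laplace's method gives
  I(n) ~ e^(−n φ(x*)) · sqrt(2π / (n · φ''(x*))) = sqrt(2π / (40n)) = sqrt(π/(20n)).
This is exact: substituting u = (x − 1)·sqrt(20n) gives I(n) = (1/sqrt(20n)) ∫_{−∞}^{∞} e^(−u^2) du = sqrt(π/(20n)).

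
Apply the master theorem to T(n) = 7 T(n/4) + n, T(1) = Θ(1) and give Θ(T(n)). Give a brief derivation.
T(n) = Θ(n^(log_4 7))

Master theorem: compare f(n) = n to n^(log_4 7) where log_4 7 ≈ 1.404. Since 1 < log_4 7, we have f(n) = O(n^(log_4 7 − ε)) for some ε > 0 — Case 1. Hence T(n) = Θ(n^(log_4 7)).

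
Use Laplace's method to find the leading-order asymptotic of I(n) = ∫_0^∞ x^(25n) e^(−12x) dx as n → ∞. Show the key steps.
I(n) ~ (sqrt(2π·25n) / 12) · (25n/(12e))^(25n)

Write the integrand as exp(25n ln x − 12x) and set f(x) = 25n ln x − 12x. Then f'(x) = 25n/x − 12 = 0 at x* = 25n/12, and f''(x*) = −25n/x*^2 = −12^2/(25n). Laplace's method (interior maximum) gives
  I(n) ~ e^(f(x*)) · sqrt(2π / |f''(x*)|)
        = exp(25n ln(25n/12) − 25n) · sqrt(2π · 25n / 12^2)
        = (25n/12)^(25n) e^(−25n) · sqrt(2π·25n) / 12
        = (sqrt(2π·25n) / 12) · (25n/(12e))^(25n).
This matches Γ(25n+1)/12^(25n+1) with Stirling applied to Γ.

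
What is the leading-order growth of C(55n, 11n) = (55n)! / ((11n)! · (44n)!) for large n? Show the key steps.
C(55n, 11n) ~ (3125/256)^(11n) · sqrt(5/(8π·11n))

Write N = 11n. Apply Stirling to each factorial:
  (5N)! ~ sqrt(2π·5N) · (5N/e)^(5N),
  N! ~ sqrt(2π N) · (N/e)^N,
  (4N)! ~ sqrt(2π·4N) · (4N/e)^(4N).
The exponential factors combine to (5N)^(5N) / (N^N · (4N)^(4N)) = 5^(5N)/4^(4N) = (5^5/4^4)^N = (3125/256)^N.
The square-root prefactors combine to sqrt(2π·5N) / (sqrt(2π N)·sqrt(2π·4N)) = sqrt(5 / (2π·4·N)) = sqrt(5/(8π·11n)).
Substituting N = 11n: C(55n, 11n) ~ (3125/256)^(11n) · sqrt(5/(8π·11n)).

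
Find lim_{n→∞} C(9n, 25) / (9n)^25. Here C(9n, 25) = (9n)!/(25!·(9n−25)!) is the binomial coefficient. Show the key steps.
lim = 1/25! = 1/15511210043330985984000000

With N = 9n → ∞: C(N, 25) / N^25 = [N(N−1)…(N−24)] / (25! · N^25) = (1/25!) · 1 · (1 − 1/(9n)) · … · (1 − 24/(9n)). Each factor → 1 as N → ∞, so the limit is 1/25! = 1/15511210043330985984000000.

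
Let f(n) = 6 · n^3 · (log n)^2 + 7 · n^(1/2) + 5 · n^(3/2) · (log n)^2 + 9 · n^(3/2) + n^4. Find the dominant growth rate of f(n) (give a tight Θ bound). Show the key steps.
f(n) ∈ Θ(n^4)

Compare the terms by growth order. For large n, n^a · (log n)^b dominates n^a' · (log n)^b' iff a > a', or (a = a' and b > b'). Ranking the 5 terms shows the dominant one is n^4. Hence f(n) ∈ Θ(n^4).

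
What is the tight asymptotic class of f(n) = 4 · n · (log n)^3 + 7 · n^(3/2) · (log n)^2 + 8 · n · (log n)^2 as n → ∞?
f(n) ∈ Θ(n^(3/2) · (log n)^2)

Compare the terms by growth order. For large n, n^a · (log n)^b dominates n^a' · (log n)^b' iff a > a', or (a = a' and b > b'). Ranking the 3 terms shows the dominant one is 7 · n^(3/2) · (log n)^2. Hence f(n) ∈ Θ(n^(3/2) · (log n)^2).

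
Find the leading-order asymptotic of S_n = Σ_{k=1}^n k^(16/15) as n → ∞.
S_n ~ (15/31) · n^(31/15)

Integral comparison: Σ_{k=1}^n k^(16/15) = ∫_0^n x^(16/15) dx + O(n^(16/15)). The integral is n^(1 + 16/15) / (1 + 16/15) = n^((16+15)/15) / ((16+15)/15) = (15/31) · n^(31/15).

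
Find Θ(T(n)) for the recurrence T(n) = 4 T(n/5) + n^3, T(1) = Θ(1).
T(n) = Θ(n^3)

log_5 4 ≈ 0.861. f(n) = n^3 dominates n^(log_5 4) since 3 > 0.861, and the regularity condition a·f(n/b) = 4·(n/5)^3 = (4/125)·n^3 ≤ c·f(n) holds with c = 4/125 ≈ 0.032 < 1. So this is Case 3: T(n) = Θ(f(n)) = Θ(n^3).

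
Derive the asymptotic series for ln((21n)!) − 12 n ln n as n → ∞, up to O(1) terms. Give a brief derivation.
ln((21n)!) − 12 n ln n = 9 n ln n + 21(ln 21 − 1) n + (1/2) ln(2π·21n) + O(1/n)

Stirling: ln((21n)!) = 21n ln(21n) − 21n + (1/2) ln(2π·21n) + O(1/n).
Expand 21n ln(21n) = 21n (ln n + ln 21) = 21n ln n + 21n ln 21.
Subtract 12n ln n: leading term is (21 − 12) n ln n = 9 n ln n. The next term is 21n ln 21 − 21n = 21(ln 21 − 1) n. Then the (1/2) ln(2π·21n) correction.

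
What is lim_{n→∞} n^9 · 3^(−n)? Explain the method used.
lim = 0

Exponentials with base > 1 dominate every fixed polynomial: for any fixed c, n^c / 3^n → 0 as n → ∞ (e.g. by the ratio test, or by writing 3^n = e^(n ln 3) and noting e^(n ln 3) / n^c → ∞). Hence n^9 · 3^(−n) = n^9 / 3^n → 0.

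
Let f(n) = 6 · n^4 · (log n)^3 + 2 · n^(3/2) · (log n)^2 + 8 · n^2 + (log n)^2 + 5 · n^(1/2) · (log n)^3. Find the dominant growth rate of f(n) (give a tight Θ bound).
f(n) ∈ Θ(n^4 · (log n)^3)

Compare the terms by growth order. For large n, n^a · (log n)^b dominates n^a' · (log n)^b' iff a > a', or (a = a' and b > b'). Ranking the 5 terms shows the dominant one is 6 · n^4 · (log n)^3. Hence f(n) ∈ Θ(n^4 · (log n)^3).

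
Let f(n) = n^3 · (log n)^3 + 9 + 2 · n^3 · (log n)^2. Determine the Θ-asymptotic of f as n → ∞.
f(n) ∈ Θ(n^3 · (log n)^3)

Compare the terms by growth order. For large n, n^a · (log n)^b dominates n^a' · (log n)^b' iff a > a', or (a = a' and b > b'). Ranking the 3 terms shows the dominant one is n^3 · (log n)^3. Hence f(n) ∈ Θ(n^3 · (log n)^3).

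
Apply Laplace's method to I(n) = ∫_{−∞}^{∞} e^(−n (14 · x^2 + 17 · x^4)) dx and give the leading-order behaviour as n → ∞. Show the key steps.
I(n) ~ sqrt(π/(14n))

φ(x) = 14 · x^2 + 17 · x^4 has its unique global minimum at x* = 0 (since φ'(x) = 28x + 68x^3 = 0 only at x = 0 for real x with both coefficients positive, and φ → ∞ as |x| → ∞). At x* = 0, φ(0) = 0 and φ''(0) = 28. Laplace's method then gives
  I(n) ~ sqrt(2π / (n · φ''(0))) · e^(−n φ(0)) = sqrt(2π / (28n)) = sqrt(π/(14n)).
The 17 · x^4 term contributes only at subleading order (an O(1/n) relative correction).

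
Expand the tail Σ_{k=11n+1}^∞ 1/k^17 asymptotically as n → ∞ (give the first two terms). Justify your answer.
Σ_{k>11n} 1/k^17 = 1/(16 · (11n)^16) − 1/(2 · (11n)^17) + O(1/(11n)^18)

Compare to the integral: ∫_{11n}^∞ x^(−17) dx = [−x^(−16)/16]_{11n}^∞ = 1/((17−1)·(11n)^16). The Euler-Maclaurin correction adds −f(11n)/2 = −1/(2·(11n)^17). Euler-Maclaurin then gives
  Σ_{k>11n} 1/k^17 = ∫_{11n}^∞ dx/x^17 − 1/(2·(11n)^17) + O(1/(11n)^18).
(Equivalently this is ζ(17) − Σ_{k≤11n} 1/k^17.)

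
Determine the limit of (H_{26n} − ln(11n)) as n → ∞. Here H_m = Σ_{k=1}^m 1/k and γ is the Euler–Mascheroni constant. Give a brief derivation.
lim = ln(26/11) + γ

By Euler-Maclaurin, H_m = ln m + γ + O(1/m). So
  H_{26n} − ln(11n) = ln(26n) + γ − ln(11n) + O(1/n)
                       = ln(26/11) + γ + O(1/n).
Hence the limit is ln(26/11) + γ.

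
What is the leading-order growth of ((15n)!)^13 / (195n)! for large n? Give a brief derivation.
((15n)!)^13/(195n)! ~ ((2π·15n)^(12/2) / sqrt(13)) · 13^(−13·15n)  →  0

Write N = 15n. Stirling: N! ~ sqrt(2π N)(N/e)^N and (13N)! ~ sqrt(2π·13N)·(13N/e)^(13N).
  (N!)^13/(13N)! ~ (2π N)^(13/2) (N/e)^(13N) / [sqrt(2π·13N) (13N/e)^(13N)]
     = (2π N)^(13/2) / sqrt(2π·13N) · (N/(13N))^(13N)
     = (2π N)^((13−1)/2) / sqrt(13) · 13^(−13N).
Since 13^13 > 1, the factor 13^(−13N) decays exponentially, so the ratio → 0. Substituting N = 15n gives the stated form.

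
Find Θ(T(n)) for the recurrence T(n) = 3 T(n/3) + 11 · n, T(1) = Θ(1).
T(n) = Θ(n log n)

log_3 3 = 1, and f(n) = 11 · n = Θ(n^(log_3 3)). This is Case 2 of the master theorem: T(n) = Θ(f(n) · log n) = Θ(n log n).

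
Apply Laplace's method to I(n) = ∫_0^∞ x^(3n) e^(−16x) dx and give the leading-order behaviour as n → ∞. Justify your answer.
I(n) ~ (sqrt(2π·3n) / 16) · (3n/(16e))^(3n)

Write the integrand as exp(3n ln x − 16x) and set f(x) = 3n ln x − 16x. Then f'(x) = 3n/x − 16 = 0 at x* = 3n/16, and f''(x*) = −3n/x*^2 = −16^2/(3n). Laplace's method (interior maximum) gives
  I(n) ~ e^(f(x*)) · sqrt(2π / |f''(x*)|)
        = exp(3n ln(3n/16) − 3n) · sqrt(2π · 3n / 16^2)
        = (3n/16)^(3n) e^(−3n) · sqrt(2π·3n) / 16
        = (sqrt(2π·3n) / 16) · (3n/(16e))^(3n).
This matches Γ(3n+1)/16^(3n+1) with Stirling applied to Γ.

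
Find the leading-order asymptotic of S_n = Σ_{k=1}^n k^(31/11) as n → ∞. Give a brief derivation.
S_n ~ (11/42) · n^(42/11)

Integral comparison: Σ_{k=1}^n k^(31/11) = ∫_0^n x^(31/11) dx + O(n^(31/11)). The integral is n^(1 + 31/11) / (1 + 31/11) = n^((31+11)/11) / ((31+11)/11) = (11/42) · n^(42/11).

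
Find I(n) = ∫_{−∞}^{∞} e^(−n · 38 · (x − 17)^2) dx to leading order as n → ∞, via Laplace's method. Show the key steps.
I(n) = sqrt(π/(38n))

Here φ(x) = 38 · (x − 17)^2 has its unique minimum at x* = 17 with φ(x*) = 0 and φ''(x*) = 76. Laplace's method gives
  I(n) ~ e^(−n φ(x*)) · sqrt(2π / (n · φ''(x*))) = sqrt(2π / (76n)) = sqrt(π/(38n)).
This is exact: substituting u = (x − 17)·sqrt(38n) gives I(n) = (1/sqrt(38n)) ∫_{−∞}^{∞} e^(−u^2) du = sqrt(π/(38n)).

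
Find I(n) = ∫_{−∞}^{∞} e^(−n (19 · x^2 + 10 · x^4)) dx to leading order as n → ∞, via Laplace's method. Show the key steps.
I(n) ~ sqrt(π/(19n))

φ(x) = 19 · x^2 + 10 · x^4 has its unique global minimum at x* = 0 (since φ'(x) = 38x + 40x^3 = 0 only at x = 0 for real x with both coefficients positive, and φ → ∞ as |x| → ∞). At x* = 0, φ(0) = 0 and φ''(0) = 38. Laplace's method then gives
  I(n) ~ sqrt(2π / (n · φ''(0))) · e^(−n φ(0)) = sqrt(2π / (38n)) = sqrt(π/(19n)).
The 10 · x^4 term contributes only at subleading order (an O(1/n) relative correction).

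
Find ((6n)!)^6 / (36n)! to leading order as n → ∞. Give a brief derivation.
((6n)!)^6/(36n)! ~ ((2π·6n)^(5/2) / sqrt(6)) · 6^(−6·6n)  →  0

Write N = 6n. Stirling: N! ~ sqrt(2π N)(N/e)^N and (6N)! ~ sqrt(2π·6N)·(6N/e)^(6N).
  (N!)^6/(6N)! ~ (2π N)^(6/2) (N/e)^(6N) / [sqrt(2π·6N) (6N/e)^(6N)]
     = (2π N)^(6/2) / sqrt(2π·6N) · (N/(6N))^(6N)
     = (2π N)^((6−1)/2) / sqrt(6) · 6^(−6N).
Since 6^6 > 1, the factor 6^(−6N) decays exponentially, so the ratio → 0. Substituting N = 6n gives the stated form.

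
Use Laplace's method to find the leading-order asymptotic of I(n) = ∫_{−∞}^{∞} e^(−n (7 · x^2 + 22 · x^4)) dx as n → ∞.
I(n) ~ sqrt(π/(7n))

φ(x) = 7 · x^2 + 22 · x^4 has its unique global minimum at x* = 0 (since φ'(x) = 14x + 88x^3 = 0 only at x = 0 for real x with both coefficients positive, and φ → ∞ as |x| → ∞). At x* = 0, φ(0) = 0 and φ''(0) = 14. Laplace's method then gives
  I(n) ~ sqrt(2π / (n · φ''(0))) · e^(−n φ(0)) = sqrt(2π / (14n)) = sqrt(π/(7n)).
The 22 · x^4 term contributes only at subleading order (an O(1/n) relative correction).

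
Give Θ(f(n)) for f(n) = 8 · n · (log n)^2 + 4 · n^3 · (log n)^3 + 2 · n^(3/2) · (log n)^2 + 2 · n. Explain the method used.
f(n) ∈ Θ(n^3 · (log n)^3)

Compare the terms by growth order. For large n, n^a · (log n)^b dominates n^a' · (log n)^b' iff a > a', or (a = a' and b > b'). Ranking the 4 terms shows the dominant one is 4 · n^3 · (log n)^3. Hence f(n) ∈ Θ(n^3 · (log n)^3).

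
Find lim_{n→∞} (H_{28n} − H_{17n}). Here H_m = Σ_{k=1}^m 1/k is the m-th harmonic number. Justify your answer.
lim = ln(28/17)

Euler-Maclaurin gives H_m = ln m + γ + 1/(2m) + O(1/m^2). The γ and O(1/m) terms cancel in the difference:
  H_{28n} − H_{17n} = ln(28n) − ln(17n) + O(1/n) = ln(28/17) + O(1/n).
Hence the limit is ln(28/17).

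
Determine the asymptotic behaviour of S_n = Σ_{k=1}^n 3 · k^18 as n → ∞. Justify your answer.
S_n ~ 3 · n^19 / 19

By integral comparison (Euler-Maclaurin), Σ_{k=1}^n 3 · k^18 = 3 · ∫_0^n x^18 dx + O(n^18) = 3 · n^19/19 + O(n^18). (Equivalently, Faulhaber's formula gives the same leading term.)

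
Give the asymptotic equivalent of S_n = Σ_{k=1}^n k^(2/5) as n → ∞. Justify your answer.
S_n ~ (5/7) · n^(7/5)

Integral comparison: Σ_{k=1}^n k^(2/5) = ∫_0^n x^(2/5) dx + O(n^(2/5)). The integral is n^(1 + 2/5) / (1 + 2/5) = n^((2+5)/5) / ((2+5)/5) = (5/7) · n^(7/5).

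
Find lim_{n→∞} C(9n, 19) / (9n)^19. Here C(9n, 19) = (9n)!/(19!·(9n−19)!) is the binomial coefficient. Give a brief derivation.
lim = 1/19! = 1/121645100408832000

With N = 9n → ∞: C(N, 19) / N^19 = [N(N−1)…(N−18)] / (19! · N^19) = (1/19!) · 1 · (1 − 1/(9n)) · … · (1 − 18/(9n)). Each factor → 1 as N → ∞, so the limit is 1/19! = 1/121645100408832000.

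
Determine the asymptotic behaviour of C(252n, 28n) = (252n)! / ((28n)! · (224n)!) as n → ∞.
C(252n, 28n) ~ (387420489/16777216)^(28n) · sqrt(9/(16π·28n))

Write N = 28n. Apply Stirling to each factorial:
  (9N)! ~ sqrt(2π·9N) · (9N/e)^(9N),
  N! ~ sqrt(2π N) · (N/e)^N,
  (8N)! ~ sqrt(2π·8N) · (8N/e)^(8N).
The exponential factors combine to (9N)^(9N) / (N^N · (8N)^(8N)) = 9^(9N)/8^(8N) = (9^9/8^8)^N = (387420489/16777216)^N.
The square-root prefactors combine to sqrt(2π·9N) / (sqrt(2π N)·sqrt(2π·8N)) = sqrt(9 / (2π·8·N)) = sqrt(9/(16π·28n)).
Substituting N = 28n: C(252n, 28n) ~ (387420489/16777216)^(28n) · sqrt(9/(16π·28n)).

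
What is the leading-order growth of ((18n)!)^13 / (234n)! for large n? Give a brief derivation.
((18n)!)^13/(234n)! ~ ((2π·18n)^(12/2) / sqrt(13)) · 13^(−13·18n)  →  0

Write N = 18n. Stirling: N! ~ sqrt(2π N)(N/e)^N and (13N)! ~ sqrt(2π·13N)·(13N/e)^(13N).
  (N!)^13/(13N)! ~ (2π N)^(13/2) (N/e)^(13N) / [sqrt(2π·13N) (13N/e)^(13N)]
     = (2π N)^(13/2) / sqrt(2π·13N) · (N/(13N))^(13N)
     = (2π N)^((13−1)/2) / sqrt(13) · 13^(−13N).
Since 13^13 > 1, the factor 13^(−13N) decays exponentially, so the ratio → 0. Substituting N = 18n gives the stated form.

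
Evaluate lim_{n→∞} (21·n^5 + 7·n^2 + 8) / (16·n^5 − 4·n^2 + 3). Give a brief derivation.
lim = 21/16

For large n the leading n^5 terms dominate both numerator and denominator. Dividing top and bottom by n^5, every other term tends to 0, leaving 21/16.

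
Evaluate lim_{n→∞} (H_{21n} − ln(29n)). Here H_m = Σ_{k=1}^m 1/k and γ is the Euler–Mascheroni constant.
lim = ln(21/29) + γ

By Euler-Maclaurin, H_m = ln m + γ + O(1/m). So
  H_{21n} − ln(29n) = ln(21n) + γ − ln(29n) + O(1/n)
                       = ln(21/29) + γ + O(1/n).
Hence the limit is ln(21/29) + γ.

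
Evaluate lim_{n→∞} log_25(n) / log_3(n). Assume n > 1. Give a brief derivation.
lim = ln(3) / ln(25) = log_25(3)

Change of base: log_25(n) = ln n / ln 25 and log_3(n) = ln n / ln 3. The ratio is (ln n / ln 25) · (ln 3 / ln n) = ln 3 / ln 25, a constant independent of n. So the limit is ln 3 / ln 25 = log_25(3).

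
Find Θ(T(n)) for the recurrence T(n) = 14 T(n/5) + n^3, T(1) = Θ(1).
T(n) = Θ(n^3)

log_5 14 ≈ 1.640. f(n) = n^3 dominates n^(log_5 14) since 3 > 1.640, and the regularity condition a·f(n/b) = 14·(n/5)^3 = (14/125)·n^3 ≤ c·f(n) holds with c = 14/125 ≈ 0.112 < 1. So this is Case 3: T(n) = Θ(f(n)) = Θ(n^3).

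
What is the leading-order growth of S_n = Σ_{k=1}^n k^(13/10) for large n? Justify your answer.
S_n ~ (10/23) · n^(23/10)

Integral comparison: Σ_{k=1}^n k^(13/10) = ∫_0^n x^(13/10) dx + O(n^(13/10)). The integral is n^(1 + 13/10) / (1 + 13/10) = n^((13+10)/10) / ((13+10)/10) = (10/23) · n^(23/10).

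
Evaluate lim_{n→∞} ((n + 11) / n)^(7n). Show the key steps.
lim = e^77

Rewrite as (1 + 11/n)^(7n). By the standard limit (1 + x/n)^n → e^x, we have (1 + 11/n)^n → e^11, and raising to the 7th power gives e^77.
More precisely, ln[(1 + 11/n)^(7n)] = 7n · ln(1 + 11/n) = 7n · (11/n + O(1/n^2)) = 77 + O(1/n) → 77.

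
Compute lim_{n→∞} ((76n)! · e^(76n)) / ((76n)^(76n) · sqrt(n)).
lim = sqrt(2π·76)

Stirling: (76n)! ~ sqrt(2π·76n) · (76n/e)^(76n). Hence
  (76n)! · e^(76n) / (76n)^(76n) ~ sqrt(2π·76n).
Dividing by sqrt(n): sqrt(2π·76n) / sqrt(n) = sqrt(2π·76) · n^((1−1)/2), so the limit is sqrt(2π·76).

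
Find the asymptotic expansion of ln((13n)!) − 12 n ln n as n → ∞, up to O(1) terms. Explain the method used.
ln((13n)!) − 12 n ln n = n ln n + 13(ln 13 − 1) n + (1/2) ln(2π·13n) + O(1/n)

Stirling: ln((13n)!) = 13n ln(13n) − 13n + (1/2) ln(2π·13n) + O(1/n).
Expand 13n ln(13n) = 13n (ln n + ln 13) = 13n ln n + 13n ln 13.
Subtract 12n ln n: leading term is (13 − 12) n ln n = n ln n. The next term is 13n ln 13 − 13n = 13(ln 13 − 1) n. Then the (1/2) ln(2π·13n) correction.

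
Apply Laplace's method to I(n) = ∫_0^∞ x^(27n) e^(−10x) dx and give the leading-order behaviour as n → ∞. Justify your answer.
I(n) ~ (sqrt(2π·27n) / 10) · (27n/(10e))^(27n)

Write the integrand as exp(27n ln x − 10x) and set f(x) = 27n ln x − 10x. Then f'(x) = 27n/x − 10 = 0 at x* = 27n/10, and f''(x*) = −27n/x*^2 = −10^2/(27n). Laplace's method (interior maximum) gives
  I(n) ~ e^(f(x*)) · sqrt(2π / |f''(x*)|)
        = exp(27n ln(27n/10) − 27n) · sqrt(2π · 27n / 10^2)
        = (27n/10)^(27n) e^(−27n) · sqrt(2π·27n) / 10
        = (sqrt(2π·27n) / 10) · (27n/(10e))^(27n).
This matches Γ(27n+1)/10^(27n+1) with Stirling applied to Γ.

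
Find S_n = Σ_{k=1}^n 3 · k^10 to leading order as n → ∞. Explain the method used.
S_n ~ 3 · n^11 / 11

By integral comparison (Euler-Maclaurin), Σ_{k=1}^n 3 · k^10 = 3 · ∫_0^n x^10 dx + O(n^10) = 3 · n^11/11 + O(n^10). (Equivalently, Faulhaber's formula gives the same leading term.)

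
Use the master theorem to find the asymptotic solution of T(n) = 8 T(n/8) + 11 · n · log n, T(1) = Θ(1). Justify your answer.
T(n) = Θ(n · (log n)^2)

Here log_8 8 = 1 and f(n) = 11 · n · log n = Θ(n^(log_8 8) · (log n)^1). This is the extended Case 2 of the master theorem (f matches the critical exponent up to log factors), giving T(n) = Θ(n^(log_8 8) · (log n)^(1+1)) = Θ(n · (log n)^2).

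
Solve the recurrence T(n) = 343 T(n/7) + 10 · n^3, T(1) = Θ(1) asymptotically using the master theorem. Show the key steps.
T(n) = Θ(n^3 log n)

log_7 343 = 3, and f(n) = 10 · n^3 = Θ(n^(log_7 343)). This is Case 2 of the master theorem: T(n) = Θ(f(n) · log n) = Θ(n^3 log n).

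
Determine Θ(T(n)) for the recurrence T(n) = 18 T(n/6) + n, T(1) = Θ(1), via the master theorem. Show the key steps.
T(n) = Θ(n^(log_6 18))

Master theorem: compare f(n) = n to n^(log_6 18) where log_6 18 ≈ 1.613. Since 1 < log_6 18, we have f(n) = O(n^(log_6 18 − ε)) for some ε > 0 — Case 1. Hence T(n) = Θ(n^(log_6 18)).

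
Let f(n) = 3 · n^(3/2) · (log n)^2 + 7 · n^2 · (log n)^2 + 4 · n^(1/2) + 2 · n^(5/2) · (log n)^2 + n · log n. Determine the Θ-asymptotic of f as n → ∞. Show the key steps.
f(n) ∈ Θ(n^(5/2) · (log n)^2)

Compare the terms by growth order. For large n, n^a · (log n)^b dominates n^a' · (log n)^b' iff a > a', or (a = a' and b > b'). Ranking the 5 terms shows the dominant one is 2 · n^(5/2) · (log n)^2. Hence f(n) ∈ Θ(n^(5/2) · (log n)^2).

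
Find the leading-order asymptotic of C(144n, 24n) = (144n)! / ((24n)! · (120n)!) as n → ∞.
C(144n, 24n) ~ (46656/3125)^(24n) · sqrt(3/(5π·24n))

Write N = 24n. Apply Stirling to each factorial:
  (6N)! ~ sqrt(2π·6N) · (6N/e)^(6N),
  N! ~ sqrt(2π N) · (N/e)^N,
  (5N)! ~ sqrt(2π·5N) · (5N/e)^(5N).
The exponential factors combine to (6N)^(6N) / (N^N · (5N)^(5N)) = 6^(6N)/5^(5N) = (6^6/5^5)^N = (46656/3125)^N.
The square-root prefactors combine to sqrt(2π·6N) / (sqrt(2π N)·sqrt(2π·5N)) = sqrt(6 / (2π·5·N)) = sqrt(3/(5π·24n)).
Substituting N = 24n: C(144n, 24n) ~ (46656/3125)^(24n) · sqrt(3/(5π·24n)).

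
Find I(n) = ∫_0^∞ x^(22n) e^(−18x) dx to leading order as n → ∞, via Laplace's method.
I(n) ~ (sqrt(2π·22n) / 18) · (22n/(18e))^(22n)

Write the integrand as exp(22n ln x − 18x) and set f(x) = 22n ln x − 18x. Then f'(x) = 22n/x − 18 = 0 at x* = 22n/18, and f''(x*) = −22n/x*^2 = −18^2/(22n). Laplace's method (interior maximum) gives
  I(n) ~ e^(f(x*)) · sqrt(2π / |f''(x*)|)
        = exp(22n ln(22n/18) − 22n) · sqrt(2π · 22n / 18^2)
        = (22n/18)^(22n) e^(−22n) · sqrt(2π·22n) / 18
        = (sqrt(2π·22n) / 18) · (22n/(18e))^(22n).
This matches Γ(22n+1)/18^(22n+1) with Stirling applied to Γ.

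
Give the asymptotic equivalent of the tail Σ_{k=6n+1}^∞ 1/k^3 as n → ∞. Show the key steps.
Σ_{k>6n} 1/k^3 ~ 1/(2 · (6n)^2)

Compare to the integral: ∫_{6n}^∞ x^(−3) dx = [−x^(−2)/2]_{6n}^∞ = 1/((3−1)·(6n)^2). Euler-Maclaurin then gives
  Σ_{k>6n} 1/k^3 = ∫_{6n}^∞ dx/x^3 − 1/(2·(6n)^3) + O(1/(6n)^4).
(Equivalently this is ζ(3) − Σ_{k≤6n} 1/k^3.)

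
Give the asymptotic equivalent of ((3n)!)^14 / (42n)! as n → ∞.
((3n)!)^14/(42n)! ~ ((2π·3n)^(13/2) / sqrt(14)) · 14^(−14·3n)  →  0

Write N = 3n. Stirling: N! ~ sqrt(2π N)(N/e)^N and (14N)! ~ sqrt(2π·14N)·(14N/e)^(14N).
  (N!)^14/(14N)! ~ (2π N)^(14/2) (N/e)^(14N) / [sqrt(2π·14N) (14N/e)^(14N)]
     = (2π N)^(14/2) / sqrt(2π·14N) · (N/(14N))^(14N)
     = (2π N)^((14−1)/2) / sqrt(14) · 14^(−14N).
Since 14^14 > 1, the factor 14^(−14N) decays exponentially, so the ratio → 0. Substituting N = 3n gives the stated form.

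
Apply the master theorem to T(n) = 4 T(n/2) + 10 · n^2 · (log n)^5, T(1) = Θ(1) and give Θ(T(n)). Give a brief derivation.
T(n) = Θ(n^2 · (log n)^6)

Here log_2 4 = 2 and f(n) = 10 · n^2 · (log n)^5 = Θ(n^(log_2 4) · (log n)^5). This is the extended Case 2 of the master theorem (f matches the critical exponent up to log factors), giving T(n) = Θ(n^(log_2 4) · (log n)^(5+1)) = Θ(n^2 · (log n)^6).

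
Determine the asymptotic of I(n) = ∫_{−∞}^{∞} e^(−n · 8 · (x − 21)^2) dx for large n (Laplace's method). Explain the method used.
I(n) = sqrt(π/(8n))

Here φ(x) = 8 · (x − 21)^2 has its unique minimum at x* = 21 with φ(x*) = 0 and φ''(x*) = 16. Laplace's method gives
  I(n) ~ e^(−n φ(x*)) · sqrt(2π / (n · φ''(x*))) = sqrt(2π / (16n)) = sqrt(π/(8n)).
This is exact: substituting u = (x − 21)·sqrt(8n) gives I(n) = (1/sqrt(8n)) ∫_{−∞}^{∞} e^(−u^2) du = sqrt(π/(8n)).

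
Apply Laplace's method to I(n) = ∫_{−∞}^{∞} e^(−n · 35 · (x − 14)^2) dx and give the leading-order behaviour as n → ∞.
I(n) = sqrt(π/(35n))

Here φ(x) = 35 · (x − 14)^2 has its unique minimum at x* = 14 with φ(x*) = 0 and φ''(x*) = 70. Laplace's method gives
  I(n) ~ e^(−n φ(x*)) · sqrt(2π / (n · φ''(x*))) = sqrt(2π / (70n)) = sqrt(π/(35n)).
This is exact: substituting u = (x − 14)·sqrt(35n) gives I(n) = (1/sqrt(35n)) ∫_{−∞}^{∞} e^(−u^2) du = sqrt(π/(35n)).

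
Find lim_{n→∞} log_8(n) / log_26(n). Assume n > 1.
lim = ln(26) / ln(8) = log_8(26)

Change of base: log_8(n) = ln n / ln 8 and log_26(n) = ln n / ln 26. The ratio is (ln n / ln 8) · (ln 26 / ln n) = ln 26 / ln 8, a constant independent of n. So the limit is ln 26 / ln 8 = log_8(26).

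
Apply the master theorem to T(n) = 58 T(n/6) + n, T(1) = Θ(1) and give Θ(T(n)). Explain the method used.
T(n) = Θ(n^(log_6 58))

Master theorem: compare f(n) = n to n^(log_6 58) where log_6 58 ≈ 2.266. Since 1 < log_6 58, we have f(n) = O(n^(log_6 58 − ε)) for some ε > 0 — Case 1. Hence T(n) = Θ(n^(log_6 58)).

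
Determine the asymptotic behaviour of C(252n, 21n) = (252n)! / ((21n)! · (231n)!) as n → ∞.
C(252n, 21n) ~ (8916100448256/285311670611)^(21n) · sqrt(6/(11π·21n))

Write N = 21n. Apply Stirling to each factorial:
  (12N)! ~ sqrt(2π·12N) · (12N/e)^(12N),
  N! ~ sqrt(2π N) · (N/e)^N,
  (11N)! ~ sqrt(2π·11N) · (11N/e)^(11N).
The exponential factors combine to (12N)^(12N) / (N^N · (11N)^(11N)) = 12^(12N)/11^(11N) = (12^12/11^11)^N = (8916100448256/285311670611)^N.
The square-root prefactors combine to sqrt(2π·12N) / (sqrt(2π N)·sqrt(2π·11N)) = sqrt(12 / (2π·11·N)) = sqrt(6/(11π·21n)).
Substituting N = 21n: C(252n, 21n) ~ (8916100448256/285311670611)^(21n) · sqrt(6/(11π·21n)).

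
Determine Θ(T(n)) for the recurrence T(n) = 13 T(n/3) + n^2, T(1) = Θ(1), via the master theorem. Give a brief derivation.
T(n) = Θ(n^(log_3 13))

Master theorem: compare f(n) = n^2 to n^(log_3 13) where log_3 13 ≈ 2.335. Since 2 < log_3 13, we have f(n) = O(n^(log_3 13 − ε)) for some ε > 0 — Case 1. Hence T(n) = Θ(n^(log_3 13)).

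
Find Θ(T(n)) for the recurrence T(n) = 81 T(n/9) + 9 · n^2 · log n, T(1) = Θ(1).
T(n) = Θ(n^2 · (log n)^2)

Here log_9 81 = 2 and f(n) = 9 · n^2 · log n = Θ(n^(log_9 81) · (log n)^1). This is the extended Case 2 of the master theorem (f matches the critical exponent up to log factors), giving T(n) = Θ(n^(log_9 81) · (log n)^(1+1)) = Θ(n^2 · (log n)^2).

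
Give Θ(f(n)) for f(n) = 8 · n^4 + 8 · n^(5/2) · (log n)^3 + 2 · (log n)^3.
f(n) ∈ Θ(n^4)

Compare the terms by growth order. For large n, n^a · (log n)^b dominates n^a' · (log n)^b' iff a > a', or (a = a' and b > b'). Ranking the 3 terms shows the dominant one is 8 · n^4. Hence f(n) ∈ Θ(n^4).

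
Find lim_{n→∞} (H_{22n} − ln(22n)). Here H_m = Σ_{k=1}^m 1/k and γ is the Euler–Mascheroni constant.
lim = γ

By Euler-Maclaurin, H_m = ln m + γ + O(1/m). So
  H_{22n} − ln(22n) = ln(22n) + γ − ln(22n) + O(1/n)
                       = ln(22/22) + γ + O(1/n).
Hence the limit is γ (since ln 1 = 0).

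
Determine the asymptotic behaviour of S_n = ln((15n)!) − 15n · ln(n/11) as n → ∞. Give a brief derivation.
S_n ~ 15n · (ln 165 − 1) + O(ln n)

Stirling: ln((15n)!) = 15n ln(15n) − 15n + O(ln n).
  S_n = 15n ln(15n) − 15n − 15n ln(n/11) + O(ln n)
      = 15n ln(15n) − 15n ln n + 15n ln 11 − 15n + O(ln n)
      = 15n ln 15 + 15n ln 11 − 15n + O(ln n)
      = 15n (ln 165 − 1) + O(ln n).
Numerically ln(165) − 1 ≈ 4.1059.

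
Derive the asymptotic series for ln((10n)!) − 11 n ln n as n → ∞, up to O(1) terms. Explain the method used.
ln((10n)!) − 11 n ln n = −n ln n + 10(ln 10 − 1) n + (1/2) ln(2π·10n) + O(1/n)

Stirling: ln((10n)!) = 10n ln(10n) − 10n + (1/2) ln(2π·10n) + O(1/n).
Expand 10n ln(10n) = 10n (ln n + ln 10) = 10n ln n + 10n ln 10.
Subtract 11n ln n: leading term is (10 − 11) n ln n = −n ln n. The next term is 10n ln 10 − 10n = 10(ln 10 − 1) n. Then the (1/2) ln(2π·10n) correction.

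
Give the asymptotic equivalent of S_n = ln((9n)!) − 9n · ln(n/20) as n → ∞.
S_n ~ 9n · (ln 180 − 1) + O(ln n)

Stirling: ln((9n)!) = 9n ln(9n) − 9n + O(ln n).
  S_n = 9n ln(9n) − 9n − 9n ln(n/20) + O(ln n)
      = 9n ln(9n) − 9n ln n + 9n ln 20 − 9n + O(ln n)
      = 9n ln 9 + 9n ln 20 − 9n + O(ln n)
      = 9n (ln 180 − 1) + O(ln n).
Numerically ln(180) − 1 ≈ 4.1930.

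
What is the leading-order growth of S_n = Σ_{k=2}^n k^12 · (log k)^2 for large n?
S_n ~ n^13 · (log n)^2 / 13

By integral comparison, S_n = ∫_1^n x^12 · (log x)^2 dx + O(n^12 · (log n)^2). For the integral, the leading term of ∫_1^n x^12 (log x)^2 dx is n^13/13 · (log n)^2 (by repeated integration by parts; each step lowers the log-exponent and produces a relatively O(1/log n) correction). Hence S_n ~ n^13 · (log n)^2 / 13.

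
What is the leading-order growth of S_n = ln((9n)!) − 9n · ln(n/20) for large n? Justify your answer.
S_n ~ 9n · (ln 180 − 1) + O(ln n)

Stirling: ln((9n)!) = 9n ln(9n) − 9n + O(ln n).
  S_n = 9n ln(9n) − 9n − 9n ln(n/20) + O(ln n)
      = 9n ln(9n) − 9n ln n + 9n ln 20 − 9n + O(ln n)
      = 9n ln 9 + 9n ln 20 − 9n + O(ln n)
      = 9n (ln 180 − 1) + O(ln n).
Numerically ln(180) − 1 ≈ 4.1930.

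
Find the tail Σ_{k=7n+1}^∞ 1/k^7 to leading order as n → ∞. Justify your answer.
Σ_{k>7n} 1/k^7 ~ 1/(6 · (7n)^6)

Compare to the integral: ∫_{7n}^∞ x^(−7) dx = [−x^(−6)/6]_{7n}^∞ = 1/((7−1)·(7n)^6). Euler-Maclaurin then gives
  Σ_{k>7n} 1/k^7 = ∫_{7n}^∞ dx/x^7 − 1/(2·(7n)^7) + O(1/(7n)^8).
(Equivalently this is ζ(7) − Σ_{k≤7n} 1/k^7.)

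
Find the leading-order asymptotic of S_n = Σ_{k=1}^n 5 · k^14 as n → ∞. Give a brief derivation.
S_n ~ n^15 / 3

By integral comparison (Euler-Maclaurin), Σ_{k=1}^n 5 · k^14 = 5 · ∫_0^n x^14 dx + O(n^14) = 5 · n^15/15 = n^15 / 3 + O(n^14). (Equivalently, Faulhaber's formula gives the same leading term.)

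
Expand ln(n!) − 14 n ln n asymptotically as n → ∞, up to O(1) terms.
ln(n!) − 14 n ln n = −13 n ln n − n + (1/2) ln(2π n) + O(1/n)

Stirling: ln((n)!) = n ln(n) − n + (1/2) ln(2π·n) + O(1/n).
Here n ln(n) = n ln n.
Subtract 14n ln n: leading term is (1 − 14) n ln n = −13 n ln n. The next term is −n. Then the (1/2) ln(2π·n) correction.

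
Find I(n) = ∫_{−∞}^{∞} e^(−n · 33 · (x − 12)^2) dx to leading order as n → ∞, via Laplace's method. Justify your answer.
I(n) = sqrt(π/(33n))

Here φ(x) = 33 · (x − 12)^2 has its unique minimum at x* = 12 with φ(x*) = 0 and φ''(x*) = 66. Laplace's method gives
  I(n) ~ e^(−n φ(x*)) · sqrt(2π / (n · φ''(x*))) = sqrt(2π / (66n)) = sqrt(π/(33n)).
This is exact: substituting u = (x − 12)·sqrt(33n) gives I(n) = (1/sqrt(33n)) ∫_{−∞}^{∞} e^(−u^2) du = sqrt(π/(33n)).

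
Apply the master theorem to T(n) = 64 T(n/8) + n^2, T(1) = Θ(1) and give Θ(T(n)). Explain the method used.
T(n) = Θ(n^2 log n)

log_8 64 = 2, and f(n) = n^2 = Θ(n^(log_8 64)). This is Case 2 of the master theorem: T(n) = Θ(f(n) · log n) = Θ(n^2 log n).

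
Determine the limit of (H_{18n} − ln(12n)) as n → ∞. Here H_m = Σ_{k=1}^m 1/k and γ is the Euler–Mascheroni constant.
lim = ln(3/2) + γ

By Euler-Maclaurin, H_m = ln m + γ + O(1/m). So
  H_{18n} − ln(12n) = ln(18n) + γ − ln(12n) + O(1/n)
                       = ln(18/12) + γ + O(1/n).
Hence the limit is ln(18/12) + γ (= ln(3/2)).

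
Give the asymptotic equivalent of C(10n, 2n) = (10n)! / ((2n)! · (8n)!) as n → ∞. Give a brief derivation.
C(10n, 2n) ~ (3125/256)^(2n) · sqrt(5/(8π·2n))

Write N = 2n. Apply Stirling to each factorial:
  (5N)! ~ sqrt(2π·5N) · (5N/e)^(5N),
  N! ~ sqrt(2π N) · (N/e)^N,
  (4N)! ~ sqrt(2π·4N) · (4N/e)^(4N).
The exponential factors combine to (5N)^(5N) / (N^N · (4N)^(4N)) = 5^(5N)/4^(4N) = (5^5/4^4)^N = (3125/256)^N.
The square-root prefactors combine to sqrt(2π·5N) / (sqrt(2π N)·sqrt(2π·4N)) = sqrt(5 / (2π·4·N)) = sqrt(5/(8π·2n)).
Substituting N = 2n: C(10n, 2n) ~ (3125/256)^(2n) · sqrt(5/(8π·2n)).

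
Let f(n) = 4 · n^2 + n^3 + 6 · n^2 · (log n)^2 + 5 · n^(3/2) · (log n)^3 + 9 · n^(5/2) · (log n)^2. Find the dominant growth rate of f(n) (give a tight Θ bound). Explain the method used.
f(n) ∈ Θ(n^3)

Compare the terms by growth order. For large n, n^a · (log n)^b dominates n^a' · (log n)^b' iff a > a', or (a = a' and b > b'). Ranking the 5 terms shows the dominant one is n^3. Hence f(n) ∈ Θ(n^3).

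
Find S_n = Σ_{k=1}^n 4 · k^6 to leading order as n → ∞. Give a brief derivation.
S_n ~ 4 · n^7 / 7

By integral comparison (Euler-Maclaurin), Σ_{k=1}^n 4 · k^6 = 4 · ∫_0^n x^6 dx + O(n^6) = 4 · n^7/7 + O(n^6). (Equivalently, Faulhaber's formula gives the same leading term.)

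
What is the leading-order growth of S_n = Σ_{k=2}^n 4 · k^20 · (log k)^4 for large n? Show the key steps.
S_n ~ 4 · n^21 · (log n)^4 / 21

By integral comparison, S_n = ∫_1^n 4 · x^20 · (log x)^4 dx + O(n^20 · (log n)^4). For the integral, the leading term of ∫_1^n x^20 (log x)^4 dx is n^21/21 · (log n)^4 (by repeated integration by parts; each step lowers the log-exponent and produces a relatively O(1/log n) correction). Hence S_n ~ 4 · n^21 · (log n)^4 / 21.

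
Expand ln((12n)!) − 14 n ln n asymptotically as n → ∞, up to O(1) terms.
ln((12n)!) − 14 n ln n = −2 n ln n + 12(ln 12 − 1) n + (1/2) ln(2π·12n) + O(1/n)

Stirling: ln((12n)!) = 12n ln(12n) − 12n + (1/2) ln(2π·12n) + O(1/n).
Expand 12n ln(12n) = 12n (ln n + ln 12) = 12n ln n + 12n ln 12.
Subtract 14n ln n: leading term is (12 − 14) n ln n = −2 n ln n. The next term is 12n ln 12 − 12n = 12(ln 12 − 1) n. Then the (1/2) ln(2π·12n) correction.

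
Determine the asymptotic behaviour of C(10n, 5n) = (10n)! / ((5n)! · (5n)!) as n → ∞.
C(10n, 5n) ~ (4)^(5n) · sqrt(1/(π·5n))

Write N = 5n. Apply Stirling to each factorial:
  (2N)! ~ sqrt(2π·2N) · (2N/e)^(2N),
  N! ~ sqrt(2π N) · (N/e)^N,
  (1N)! ~ sqrt(2π·1N) · (1N/e)^(1N).
The exponential factors combine to (2N)^(2N) / (N^N · (1N)^(1N)) = 2^(2N)/1^(1N) = (2^2/1^1)^N = (4)^N.
The square-root prefactors combine to sqrt(2π·2N) / (sqrt(2π N)·sqrt(2π·1N)) = sqrt(2 / (2π·1·N)) = sqrt(1/(π·5n)).
Substituting N = 5n: C(10n, 5n) ~ (4)^(5n) · sqrt(1/(π·5n)).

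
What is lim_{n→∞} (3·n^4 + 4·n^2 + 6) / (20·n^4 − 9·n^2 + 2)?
lim = 3/20

For large n the leading n^4 terms dominate both numerator and denominator. Dividing top and bottom by n^4, every other term tends to 0, leaving 3/20.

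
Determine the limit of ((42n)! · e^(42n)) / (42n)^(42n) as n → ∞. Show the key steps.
lim = ∞

Stirling: (42n)! ~ sqrt(2π·42n) · (42n/e)^(42n). Hence
  (42n)! · e^(42n) / (42n)^(42n) ~ sqrt(2π·42n) = sqrt(2π·42) · sqrt(n) → ∞.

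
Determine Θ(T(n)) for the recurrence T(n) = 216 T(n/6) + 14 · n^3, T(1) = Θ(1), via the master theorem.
T(n) = Θ(n^3 log n)

log_6 216 = 3, and f(n) = 14 · n^3 = Θ(n^(log_6 216)). This is Case 2 of the master theorem: T(n) = Θ(f(n) · log n) = Θ(n^3 log n).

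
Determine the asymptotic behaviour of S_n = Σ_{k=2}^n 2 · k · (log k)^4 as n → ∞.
S_n ~ n^2 · (log n)^4

By integral comparison, S_n = ∫_1^n 2 · x · (log x)^4 dx + O(n · (log n)^4). For the integral, the leading term of ∫_1^n x^1 (log x)^4 dx is n^2/2 · (log n)^4 (by repeated integration by parts; each step lowers the log-exponent and produces a relatively O(1/log n) correction). Hence S_n ~ n^2 · (log n)^4.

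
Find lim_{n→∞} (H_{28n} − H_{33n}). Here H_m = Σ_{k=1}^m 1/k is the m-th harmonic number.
lim = ln(28/33)

Euler-Maclaurin gives H_m = ln m + γ + 1/(2m) + O(1/m^2). The γ and O(1/m) terms cancel in the difference:
  H_{28n} − H_{33n} = ln(28n) − ln(33n) + O(1/n) = ln(28/33) + O(1/n).
Hence the limit is ln(28/33).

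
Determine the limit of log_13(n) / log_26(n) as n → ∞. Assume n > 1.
lim = ln(26) / ln(13) = log_13(26)

Change of base: log_13(n) = ln n / ln 13 and log_26(n) = ln n / ln 26. The ratio is (ln n / ln 13) · (ln 26 / ln n) = ln 26 / ln 13, a constant independent of n. So the limit is ln 26 / ln 13 = log_13(26).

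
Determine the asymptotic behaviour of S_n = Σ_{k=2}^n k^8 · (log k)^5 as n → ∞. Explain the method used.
S_n ~ n^9 · (log n)^5 / 9

By integral comparison, S_n = ∫_1^n x^8 · (log x)^5 dx + O(n^8 · (log n)^5). For the integral, the leading term of ∫_1^n x^8 (log x)^5 dx is n^9/9 · (log n)^5 (by repeated integration by parts; each step lowers the log-exponent and produces a relatively O(1/log n) correction). Hence S_n ~ n^9 · (log n)^5 / 9.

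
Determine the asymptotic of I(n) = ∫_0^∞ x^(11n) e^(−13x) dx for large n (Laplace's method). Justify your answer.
I(n) ~ (sqrt(2π·11n) / 13) · (11n/(13e))^(11n)

Write the integrand as exp(11n ln x − 13x) and set f(x) = 11n ln x − 13x. Then f'(x) = 11n/x − 13 = 0 at x* = 11n/13, and f''(x*) = −11n/x*^2 = −13^2/(11n). Laplace's method (interior maximum) gives
  I(n) ~ e^(f(x*)) · sqrt(2π / |f''(x*)|)
        = exp(11n ln(11n/13) − 11n) · sqrt(2π · 11n / 13^2)
        = (11n/13)^(11n) e^(−11n) · sqrt(2π·11n) / 13
        = (sqrt(2π·11n) / 13) · (11n/(13e))^(11n).
This matches Γ(11n+1)/13^(11n+1) with Stirling applied to Γ.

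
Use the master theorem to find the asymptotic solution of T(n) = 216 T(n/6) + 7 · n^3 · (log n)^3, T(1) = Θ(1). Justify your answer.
T(n) = Θ(n^3 · (log n)^4)

Here log_6 216 = 3 and f(n) = 7 · n^3 · (log n)^3 = Θ(n^(log_6 216) · (log n)^3). This is the extended Case 2 of the master theorem (f matches the critical exponent up to log factors), giving T(n) = Θ(n^(log_6 216) · (log n)^(3+1)) = Θ(n^3 · (log n)^4).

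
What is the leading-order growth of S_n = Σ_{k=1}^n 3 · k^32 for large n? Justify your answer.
S_n ~ n^33 / 11

By integral comparison (Euler-Maclaurin), Σ_{k=1}^n 3 · k^32 = 3 · ∫_0^n x^32 dx + O(n^32) = 3 · n^33/33 = n^33 / 11 + O(n^32). (Equivalently, Faulhaber's formula gives the same leading term.)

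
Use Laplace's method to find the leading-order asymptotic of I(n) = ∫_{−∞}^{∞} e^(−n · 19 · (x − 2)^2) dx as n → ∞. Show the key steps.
I(n) = sqrt(π/(19n))

Here φ(x) = 19 · (x − 2)^2 has its unique minimum at x* = 2 with φ(x*) = 0 and φ''(x*) = 38. Laplace's method gives
  I(n) ~ e^(−n φ(x*)) · sqrt(2π / (n · φ''(x*))) = sqrt(2π / (38n)) = sqrt(π/(19n)).
This is exact: substituting u = (x − 2)·sqrt(19n) gives I(n) = (1/sqrt(19n)) ∫_{−∞}^{∞} e^(−u^2) du = sqrt(π/(19n)).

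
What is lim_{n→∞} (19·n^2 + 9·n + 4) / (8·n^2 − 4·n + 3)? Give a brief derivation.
lim = 19/8

For large n the leading n^2 terms dominate both numerator and denominator. Dividing top and bottom by n^2, every other term tends to 0, leaving 19/8.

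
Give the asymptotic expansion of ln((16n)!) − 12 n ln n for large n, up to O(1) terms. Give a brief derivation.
ln((16n)!) − 12 n ln n = 4 n ln n + 16(ln 16 − 1) n + (1/2) ln(2π·16n) + O(1/n)

Stirling: ln((16n)!) = 16n ln(16n) − 16n + (1/2) ln(2π·16n) + O(1/n).
Expand 16n ln(16n) = 16n (ln n + ln 16) = 16n ln n + 16n ln 16.
Subtract 12n ln n: leading term is (16 − 12) n ln n = 4 n ln n. The next term is 16n ln 16 − 16n = 16(ln 16 − 1) n. Then the (1/2) ln(2π·16n) correction.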